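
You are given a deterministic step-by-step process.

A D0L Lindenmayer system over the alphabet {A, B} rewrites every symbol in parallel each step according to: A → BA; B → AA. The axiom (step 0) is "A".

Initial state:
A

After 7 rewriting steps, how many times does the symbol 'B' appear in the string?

t=0: A
t=1: BA
t=2: AABA
t=3: BABAAABA
t=4: AABAAABABABAAABA
t=5: BABAAABABABAAABAAABAAABABABAAABA
t=6: AABAAABABABAAABAAABAAABABABAAABABABAAABABABAAABAAABAAABABABAAABA
t=7: BABAAABABABAAABAAABAAABABABAAABABABAAABABABAAABAAABAAABABA…BABABAAABAAABAAABABABAAABABABAAABABABAAABAAABAAABABABAAABA  (len 128)

43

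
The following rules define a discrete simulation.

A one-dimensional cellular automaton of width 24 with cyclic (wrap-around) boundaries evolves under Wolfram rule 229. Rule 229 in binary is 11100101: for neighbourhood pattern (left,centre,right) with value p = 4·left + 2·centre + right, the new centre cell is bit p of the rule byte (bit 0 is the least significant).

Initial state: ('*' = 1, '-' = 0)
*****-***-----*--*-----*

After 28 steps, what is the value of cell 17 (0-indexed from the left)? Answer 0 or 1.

0

[0] *****-***-----*--*-----*
[1] ******-**-***-*--*-***--
[2] -******-**-****--**-**--
[3] --******-**-***---**-*-*
[4] ---******-**-**-*--*****
[5] -*--******-**-***---****
[6] **---******-**-**-*--***
[7] **-*--******-**-***---**
[8] ****---******-**-**-*--*
[9] ****-*--******-**-***---
[10] -*****---******-**-**-*-
[11] --****-*--******-**-***-
[12] *--*****---******-**-**-
[13] *---****-*--******-**-**
[14] *-*--*****---******-**-*
[15] ***---****-*--******-**-
[16] -**-*--*****---******-**
[17] *-***---****-*--******-*
[18] **-**-*--*****---******-
[19] -**-***---****-*--******
[20] *-**-**-*--*****---*****
[21] **-**-***---****-*--****
[22] ***-**-**-*--*****---***
[23] ****-**-***---****-*--**
[24] *****-**-**-*--*****---*
[25] ******-**-***---****-*--
[26] -******-**-**-*--*****--
[27] --******-**-***---****-*
[28] ---******-**-**-*--*****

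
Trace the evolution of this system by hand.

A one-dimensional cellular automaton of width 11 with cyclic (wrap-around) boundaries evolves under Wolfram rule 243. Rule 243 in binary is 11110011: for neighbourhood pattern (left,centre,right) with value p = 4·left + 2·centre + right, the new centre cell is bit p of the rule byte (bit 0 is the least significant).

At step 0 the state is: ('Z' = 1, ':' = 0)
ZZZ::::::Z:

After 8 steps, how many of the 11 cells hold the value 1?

9

gen 0: ZZZ::::::Z:
gen 1: :ZZZZZZZZ:Z
gen 2: Z:ZZZZZZZZ:
gen 3: :Z:ZZZZZZZZ
gen 4: Z:Z:ZZZZZZZ
gen 5: ZZ:Z:ZZZZZZ
gen 6: ZZZ:Z:ZZZZZ
gen 7: ZZZZ:Z:ZZZZ
gen 8: ZZZZZ:Z:ZZZ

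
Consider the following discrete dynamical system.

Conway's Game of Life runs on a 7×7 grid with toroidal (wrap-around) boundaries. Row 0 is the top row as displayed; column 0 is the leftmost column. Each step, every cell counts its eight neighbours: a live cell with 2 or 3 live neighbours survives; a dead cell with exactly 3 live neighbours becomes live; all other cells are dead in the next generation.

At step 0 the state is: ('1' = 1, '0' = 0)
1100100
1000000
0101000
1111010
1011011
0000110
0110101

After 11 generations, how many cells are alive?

[0] 1100100
1000000
0101000
1111010
1011011
0000110
0110101
[1] 0011011
1010000
0001101
0000010
1000000
0000000
0110101
[2] 0000111
1110000
0001111
0000111
0000000
1100000
1110101
[3] 0000100
1110000
0111000
0001001
1000011
0010001
0011100
[4] 0000100
1000000
0001000
0101111
1000010
1110101
0010110
[5] 0001110
0000000
1011011
1011011
0000000
1010100
1010101
[6] 0001111
0010000
1011010
1011010
1010110
1000011
1010001
[7] 1111111
0110000
0000000
1000010
1010000
0001100
0101000
[8] 0000111
0000111
0100000
0100001
0101101
0101100
0100001
[9] 0000100
1000101
0000001
0100010
0101100
0101100
0011001
[10] 1000101
1000001
0000001
1010110
1101010
1100010
0010010
[11] 1100000
0000000
0100000
1011110
0001010
1000010
0000110

14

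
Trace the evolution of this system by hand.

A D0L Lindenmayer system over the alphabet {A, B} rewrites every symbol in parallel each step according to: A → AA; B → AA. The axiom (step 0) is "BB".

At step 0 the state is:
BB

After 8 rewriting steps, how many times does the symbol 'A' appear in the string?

512

t=0: BB
t=1: AAAA
t=2: AAAAAAAA
t=3: AAAAAAAAAAAAAAAA
t=4: AAAAAAAAAAAAAAAAAAAAAAAAAAAAAAAA
t=5: AAAAAAAAAAAAAAAAAAAAAAAAAAAAAAAAAAAAAAAAAAAAAAAAAAAAAAAAAAAAAAAA
t=6: AAAAAAAAAAAAAAAAAAAAAAAAAAAAAAAAAAAAAAAAAAAAAAAAAAAAAAAAAA…AAAAAAAAAAAAAAAAAAAAAAAAAAAAAAAAAAAAAAAAAAAAAAAAAAAAAAAAAA  (len 128)
t=7: AAAAAAAAAAAAAAAAAAAAAAAAAAAAAAAAAAAAAAAAAAAAAAAAAAAAAAAAAA…AAAAAAAAAAAAAAAAAAAAAAAAAAAAAAAAAAAAAAAAAAAAAAAAAAAAAAAAAA  (len 256)
t=8: AAAAAAAAAAAAAAAAAAAAAAAAAAAAAAAAAAAAAAAAAAAAAAAAAAAAAAAAAA…AAAAAAAAAAAAAAAAAAAAAAAAAAAAAAAAAAAAAAAAAAAAAAAAAAAAAAAAAA  (len 512)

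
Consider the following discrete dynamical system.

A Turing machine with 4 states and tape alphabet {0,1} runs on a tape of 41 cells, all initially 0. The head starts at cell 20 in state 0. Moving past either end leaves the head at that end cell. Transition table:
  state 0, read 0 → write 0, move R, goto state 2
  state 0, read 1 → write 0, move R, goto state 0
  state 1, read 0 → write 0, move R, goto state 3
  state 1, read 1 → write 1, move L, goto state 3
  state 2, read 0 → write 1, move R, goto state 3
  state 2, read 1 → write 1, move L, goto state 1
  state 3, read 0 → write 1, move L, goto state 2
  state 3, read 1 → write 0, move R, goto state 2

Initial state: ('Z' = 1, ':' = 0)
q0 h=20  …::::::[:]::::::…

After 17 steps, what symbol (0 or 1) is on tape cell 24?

0

[0] q0 h=20  …::::::[:]::::::…
[1] q2 h=21  …::::::[:]::::::…
[2] q3 h=22  …:::::Z[:]::::::…
[3] q2 h=21  …::::::[Z]Z:::::…
[4] q1 h=20  …::::::[:]ZZ::::…
[5] q3 h=21  …::::::[Z]Z:::::…
[6] q2 h=22  …::::::[Z]::::::…
[7] q1 h=21  …::::::[:]Z:::::…
[8] q3 h=22  …::::::[Z]::::::…
[9] q2 h=23  …::::::[:]::::::…
[10] q3 h=24  …:::::Z[:]::::::…
[11] q2 h=23  …::::::[Z]Z:::::…
[12] q1 h=22  …::::::[:]ZZ::::…
[13] q3 h=23  …::::::[Z]Z:::::…
[14] q2 h=24  …::::::[Z]::::::…
[15] q1 h=23  …::::::[:]Z:::::…
[16] q3 h=24  …::::::[Z]::::::…
[17] q2 h=25  …::::::[:]::::::…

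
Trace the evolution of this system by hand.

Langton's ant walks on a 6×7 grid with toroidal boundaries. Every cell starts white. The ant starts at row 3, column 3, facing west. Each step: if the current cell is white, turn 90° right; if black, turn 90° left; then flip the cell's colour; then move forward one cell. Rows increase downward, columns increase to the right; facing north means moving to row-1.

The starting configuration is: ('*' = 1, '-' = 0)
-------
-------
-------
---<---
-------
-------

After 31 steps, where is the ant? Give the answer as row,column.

step 0: -------
-------
-------
---<---
-------
-------
step 1: -------
-------
---^---
---*---
-------
-------
step 2: -------
-------
---*>--
---*---
-------
-------
step 3: -------
-------
---**--
---*v--
-------
-------
step 4: -------
-------
---**--
---<*--
-------
-------
step 5: -------
-------
---**--
----*--
---v---
-------
step 6: -------
-------
---**--
----*--
--<*---
-------
step 7: -------
-------
---**--
--^-*--
--**---
-------
step 8: -------
-------
---**--
--*>*--
--**---
-------
step 9: -------
-------
---**--
--***--
--*v---
-------
step 10: -------
-------
---**--
--***--
--*->--
-------
step 11: -------
-------
---**--
--***--
--*-*--
----v--
step 12: -------
-------
---**--
--***--
--*-*--
---<*--
step 13: -------
-------
---**--
--***--
--*^*--
---**--
step 14: -------
-------
---**--
--***--
--**>--
---**--
step 15: -------
-------
---**--
--**^--
--**---
---**--
step 16: -------
-------
---**--
--*<---
--**---
---**--
step 17: -------
-------
---**--
--*----
--*v---
---**--
step 18: -------
-------
---**--
--*----
--*->--
---**--
step 19: -------
-------
---**--
--*----
--*-*--
---*v--
step 20: -------
-------
---**--
--*----
--*-*--
---*->-
step 21: -----v-
-------
---**--
--*----
--*-*--
---*-*-
step 22: ----<*-
-------
---**--
--*----
--*-*--
---*-*-
step 23: ----**-
-------
---**--
--*----
--*-*--
---*^*-
step 24: ----**-
-------
---**--
--*----
--*-*--
---**>-
step 25: ----**-
-------
---**--
--*----
--*-*^-
---**--
step 26: ----**-
-------
---**--
--*----
--*-**>
---**--
step 27: ----**-
-------
---**--
--*----
--*-***
---**-v
step 28: ----**-
-------
---**--
--*----
--*-***
---**<*
step 29: ----**-
-------
---**--
--*----
--*-*^*
---****
step 30: ----**-
-------
---**--
--*----
--*-<-*
---****
step 31: ----**-
-------
---**--
--*----
--*---*
---*v**

5,4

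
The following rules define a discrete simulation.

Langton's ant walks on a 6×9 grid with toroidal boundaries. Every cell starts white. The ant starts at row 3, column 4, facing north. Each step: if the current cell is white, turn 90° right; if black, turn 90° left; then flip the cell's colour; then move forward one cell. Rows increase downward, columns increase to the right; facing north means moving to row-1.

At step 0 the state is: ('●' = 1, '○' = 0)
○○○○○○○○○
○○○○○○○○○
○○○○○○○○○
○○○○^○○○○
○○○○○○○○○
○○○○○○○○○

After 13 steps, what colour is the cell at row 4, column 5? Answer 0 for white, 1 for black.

0) ○○○○○○○○○
○○○○○○○○○
○○○○○○○○○
○○○○^○○○○
○○○○○○○○○
○○○○○○○○○
1) ○○○○○○○○○
○○○○○○○○○
○○○○○○○○○
○○○○●>○○○
○○○○○○○○○
○○○○○○○○○
2) ○○○○○○○○○
○○○○○○○○○
○○○○○○○○○
○○○○●●○○○
○○○○○v○○○
○○○○○○○○○
3) ○○○○○○○○○
○○○○○○○○○
○○○○○○○○○
○○○○●●○○○
○○○○<●○○○
○○○○○○○○○
4) ○○○○○○○○○
○○○○○○○○○
○○○○○○○○○
○○○○^●○○○
○○○○●●○○○
○○○○○○○○○
5) ○○○○○○○○○
○○○○○○○○○
○○○○○○○○○
○○○<○●○○○
○○○○●●○○○
○○○○○○○○○
6) ○○○○○○○○○
○○○○○○○○○
○○○^○○○○○
○○○●○●○○○
○○○○●●○○○
○○○○○○○○○
7) ○○○○○○○○○
○○○○○○○○○
○○○●>○○○○
○○○●○●○○○
○○○○●●○○○
○○○○○○○○○
8) ○○○○○○○○○
○○○○○○○○○
○○○●●○○○○
○○○●v●○○○
○○○○●●○○○
○○○○○○○○○
9) ○○○○○○○○○
○○○○○○○○○
○○○●●○○○○
○○○<●●○○○
○○○○●●○○○
○○○○○○○○○
10) ○○○○○○○○○
○○○○○○○○○
○○○●●○○○○
○○○○●●○○○
○○○v●●○○○
○○○○○○○○○
11) ○○○○○○○○○
○○○○○○○○○
○○○●●○○○○
○○○○●●○○○
○○<●●●○○○
○○○○○○○○○
12) ○○○○○○○○○
○○○○○○○○○
○○○●●○○○○
○○^○●●○○○
○○●●●●○○○
○○○○○○○○○
13) ○○○○○○○○○
○○○○○○○○○
○○○●●○○○○
○○●>●●○○○
○○●●●●○○○
○○○○○○○○○

1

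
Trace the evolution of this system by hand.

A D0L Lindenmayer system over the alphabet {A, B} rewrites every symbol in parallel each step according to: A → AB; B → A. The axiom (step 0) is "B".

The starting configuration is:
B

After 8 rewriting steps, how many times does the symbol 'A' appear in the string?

21

step 0: B
step 1: A
step 2: AB
step 3: ABA
step 4: ABAAB
step 5: ABAABABA
step 6: ABAABABAABAAB
step 7: ABAABABAABAABABAABABA
step 8: ABAABABAABAABABAABABAABAABABAABAAB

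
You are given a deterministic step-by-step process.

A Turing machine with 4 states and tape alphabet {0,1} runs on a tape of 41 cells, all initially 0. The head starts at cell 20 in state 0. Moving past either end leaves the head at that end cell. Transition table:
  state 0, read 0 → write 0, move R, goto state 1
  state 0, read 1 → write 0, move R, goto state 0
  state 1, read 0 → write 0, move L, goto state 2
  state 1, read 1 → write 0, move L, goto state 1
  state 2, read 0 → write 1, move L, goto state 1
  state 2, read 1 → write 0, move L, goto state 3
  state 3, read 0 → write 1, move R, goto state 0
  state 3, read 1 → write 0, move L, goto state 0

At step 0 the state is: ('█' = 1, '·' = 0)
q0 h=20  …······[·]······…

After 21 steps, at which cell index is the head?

k=0  q0 h=20  …······[·]······…
k=1  q1 h=21  …······[·]······…
k=2  q2 h=20  …······[·]······…
k=3  q1 h=19  …······[·]█·····…
k=4  q2 h=18  …······[·]·█····…
k=5  q1 h=17  …······[·]█·█···…
k=6  q2 h=16  …······[·]·█·█··…
k=7  q1 h=15  …······[·]█·█·█·…
k=8  q2 h=14  …······[·]·█·█·█…
k=9  q1 h=13  …······[·]█·█·█·…
k=10  q2 h=12  …······[·]·█·█·█…
k=11  q1 h=11  …······[·]█·█·█·…
k=12  q2 h=10  …······[·]·█·█·█…
k=13  q1 h= 9  …······[·]█·█·█·…
k=14  q2 h= 8  …······[·]·█·█·█…
k=15  q1 h= 7  …······[·]█·█·█·…
k=16  q2 h= 6  |······[·]·█·█·█…
k=17  q1 h= 5  |·····[·]█·█·█·…
k=18  q2 h= 4  |····[·]·█·█·█…
k=19  q1 h= 3  |···[·]█·█·█·…
k=20  q2 h= 2  |··[·]·█·█·█…
k=21  q1 h= 1  |·[·]█·█·█·…

1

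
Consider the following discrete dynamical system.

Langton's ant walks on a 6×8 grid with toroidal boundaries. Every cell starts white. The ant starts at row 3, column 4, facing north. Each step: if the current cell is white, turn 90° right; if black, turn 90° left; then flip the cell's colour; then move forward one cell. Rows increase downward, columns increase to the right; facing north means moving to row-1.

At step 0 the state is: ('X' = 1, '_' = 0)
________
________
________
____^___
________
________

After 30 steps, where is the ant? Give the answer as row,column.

t=0: ________
________
________
____^___
________
________
t=1: ________
________
________
____X>__
________
________
t=2: ________
________
________
____XX__
_____v__
________
t=3: ________
________
________
____XX__
____<X__
________
t=4: ________
________
________
____^X__
____XX__
________
t=5: ________
________
________
___<_X__
____XX__
________
t=6: ________
________
___^____
___X_X__
____XX__
________
t=7: ________
________
___X>___
___X_X__
____XX__
________
t=8: ________
________
___XX___
___XvX__
____XX__
________
t=9: ________
________
___XX___
___<XX__
____XX__
________
t=10: ________
________
___XX___
____XX__
___vXX__
________
t=11: ________
________
___XX___
____XX__
__<XXX__
________
t=12: ________
________
___XX___
__^_XX__
__XXXX__
________
t=13: ________
________
___XX___
__X>XX__
__XXXX__
________
t=14: ________
________
___XX___
__XXXX__
__XvXX__
________
t=15: ________
________
___XX___
__XXXX__
__X_>X__
________
t=16: ________
________
___XX___
__XX^X__
__X__X__
________
t=17: ________
________
___XX___
__X<_X__
__X__X__
________
t=18: ________
________
___XX___
__X__X__
__Xv_X__
________
t=19: ________
________
___XX___
__X__X__
__<X_X__
________
t=20: ________
________
___XX___
__X__X__
___X_X__
__v_____
t=21: ________
________
___XX___
__X__X__
___X_X__
_<X_____
t=22: ________
________
___XX___
__X__X__
_^_X_X__
_XX_____
t=23: ________
________
___XX___
__X__X__
_X>X_X__
_XX_____
t=24: ________
________
___XX___
__X__X__
_XXX_X__
_Xv_____
t=25: ________
________
___XX___
__X__X__
_XXX_X__
_X_>____
t=26: ___v____
________
___XX___
__X__X__
_XXX_X__
_X_X____
t=27: __<X____
________
___XX___
__X__X__
_XXX_X__
_X_X____
t=28: __XX____
________
___XX___
__X__X__
_XXX_X__
_X^X____
t=29: __XX____
________
___XX___
__X__X__
_XXX_X__
_XX>____
t=30: __XX____
________
___XX___
__X__X__
_XX^_X__
_XX_____

4,3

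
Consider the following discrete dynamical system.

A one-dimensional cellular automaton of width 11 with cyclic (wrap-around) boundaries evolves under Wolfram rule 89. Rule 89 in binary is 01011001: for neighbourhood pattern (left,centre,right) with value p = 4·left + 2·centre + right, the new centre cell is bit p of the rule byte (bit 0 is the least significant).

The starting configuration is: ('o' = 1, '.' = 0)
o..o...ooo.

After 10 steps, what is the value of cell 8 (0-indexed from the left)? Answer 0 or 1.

step 0: o..o...ooo.
step 1: .o..oo.o.o.
step 2: ..o.oo....o
step 3: o...ooooo..
step 4: .oo.o...oo.
step 5: .oo..oo.ooo
step 6: .ooo.oo.o.o
step 7: .o.o.oo....
step 8: .....oooooo
step 9: oooo.o....o
step 10: ...o..ooo.o

1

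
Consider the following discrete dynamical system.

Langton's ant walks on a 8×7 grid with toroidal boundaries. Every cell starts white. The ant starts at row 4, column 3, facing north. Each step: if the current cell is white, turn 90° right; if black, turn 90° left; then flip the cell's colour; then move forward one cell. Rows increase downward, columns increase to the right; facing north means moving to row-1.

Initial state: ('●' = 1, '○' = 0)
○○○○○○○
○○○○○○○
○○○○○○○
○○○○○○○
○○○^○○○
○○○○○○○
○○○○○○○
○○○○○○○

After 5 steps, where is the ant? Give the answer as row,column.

0) ○○○○○○○
○○○○○○○
○○○○○○○
○○○○○○○
○○○^○○○
○○○○○○○
○○○○○○○
○○○○○○○
1) ○○○○○○○
○○○○○○○
○○○○○○○
○○○○○○○
○○○●>○○
○○○○○○○
○○○○○○○
○○○○○○○
2) ○○○○○○○
○○○○○○○
○○○○○○○
○○○○○○○
○○○●●○○
○○○○v○○
○○○○○○○
○○○○○○○
3) ○○○○○○○
○○○○○○○
○○○○○○○
○○○○○○○
○○○●●○○
○○○<●○○
○○○○○○○
○○○○○○○
4) ○○○○○○○
○○○○○○○
○○○○○○○
○○○○○○○
○○○^●○○
○○○●●○○
○○○○○○○
○○○○○○○
5) ○○○○○○○
○○○○○○○
○○○○○○○
○○○○○○○
○○<○●○○
○○○●●○○
○○○○○○○
○○○○○○○

4,2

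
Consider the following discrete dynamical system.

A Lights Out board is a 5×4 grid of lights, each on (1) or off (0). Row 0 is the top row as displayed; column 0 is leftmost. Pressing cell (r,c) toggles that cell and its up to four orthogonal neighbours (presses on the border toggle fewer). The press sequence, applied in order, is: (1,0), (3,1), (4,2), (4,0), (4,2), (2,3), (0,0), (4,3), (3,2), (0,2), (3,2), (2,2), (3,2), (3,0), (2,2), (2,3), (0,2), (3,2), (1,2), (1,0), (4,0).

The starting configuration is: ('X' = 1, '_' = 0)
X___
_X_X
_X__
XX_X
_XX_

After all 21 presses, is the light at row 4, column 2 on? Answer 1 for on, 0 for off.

0

0) X___
_X_X
_X__
XX_X
_XX_
1) ____
X__X
XX__
XX_X
_XX_
2) ____
X__X
X___
__XX
__X_
3) ____
X__X
X___
___X
_X_X
4) ____
X__X
X___
X__X
X__X
5) ____
X__X
X___
X_XX
XXX_
6) ____
X___
X_XX
X_X_
XXX_
7) XX__
____
X_XX
X_X_
XXX_
8) XX__
____
X_XX
X_XX
XX_X
9) XX__
____
X__X
XX__
XXXX
10) X_XX
__X_
X__X
XX__
XXXX
11) X_XX
__X_
X_XX
X_XX
XX_X
12) X_XX
____
XX__
X__X
XX_X
13) X_XX
____
XXX_
XXX_
XXXX
14) X_XX
____
_XX_
__X_
_XXX
15) X_XX
__X_
___X
____
_XXX
16) X_XX
__XX
__X_
___X
_XXX
17) XX__
___X
__X_
___X
_XXX
18) XX__
___X
____
_XX_
_X_X
19) XXX_
_XX_
__X_
_XX_
_X_X
20) _XX_
X_X_
X_X_
_XX_
_X_X
21) _XX_
X_X_
X_X_
XXX_
X__X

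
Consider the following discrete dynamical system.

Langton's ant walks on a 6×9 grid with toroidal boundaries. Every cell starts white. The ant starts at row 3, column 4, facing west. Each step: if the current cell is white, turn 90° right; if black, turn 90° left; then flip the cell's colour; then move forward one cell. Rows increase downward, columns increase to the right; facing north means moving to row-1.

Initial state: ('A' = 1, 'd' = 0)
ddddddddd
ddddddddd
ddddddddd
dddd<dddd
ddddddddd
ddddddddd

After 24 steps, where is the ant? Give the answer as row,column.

5,6

gen 0: ddddddddd
ddddddddd
ddddddddd
dddd<dddd
ddddddddd
ddddddddd
gen 1: ddddddddd
ddddddddd
dddd^dddd
ddddAdddd
ddddddddd
ddddddddd
gen 2: ddddddddd
ddddddddd
ddddA>ddd
ddddAdddd
ddddddddd
ddddddddd
gen 3: ddddddddd
ddddddddd
ddddAAddd
ddddAvddd
ddddddddd
ddddddddd
gen 4: ddddddddd
ddddddddd
ddddAAddd
dddd<Addd
ddddddddd
ddddddddd
gen 5: ddddddddd
ddddddddd
ddddAAddd
dddddAddd
ddddvdddd
ddddddddd
gen 6: ddddddddd
ddddddddd
ddddAAddd
dddddAddd
ddd<Adddd
ddddddddd
gen 7: ddddddddd
ddddddddd
ddddAAddd
ddd^dAddd
dddAAdddd
ddddddddd
gen 8: ddddddddd
ddddddddd
ddddAAddd
dddA>Addd
dddAAdddd
ddddddddd
gen 9: ddddddddd
ddddddddd
ddddAAddd
dddAAAddd
dddAvdddd
ddddddddd
gen 10: ddddddddd
ddddddddd
ddddAAddd
dddAAAddd
dddAd>ddd
ddddddddd
gen 11: ddddddddd
ddddddddd
ddddAAddd
dddAAAddd
dddAdAddd
dddddvddd
gen 12: ddddddddd
ddddddddd
ddddAAddd
dddAAAddd
dddAdAddd
dddd<Addd
gen 13: ddddddddd
ddddddddd
ddddAAddd
dddAAAddd
dddA^Addd
ddddAAddd
gen 14: ddddddddd
ddddddddd
ddddAAddd
dddAAAddd
dddAA>ddd
ddddAAddd
gen 15: ddddddddd
ddddddddd
ddddAAddd
dddAA^ddd
dddAAdddd
ddddAAddd
gen 16: ddddddddd
ddddddddd
ddddAAddd
dddA<dddd
dddAAdddd
ddddAAddd
gen 17: ddddddddd
ddddddddd
ddddAAddd
dddAddddd
dddAvdddd
ddddAAddd
gen 18: ddddddddd
ddddddddd
ddddAAddd
dddAddddd
dddAd>ddd
ddddAAddd
gen 19: ddddddddd
ddddddddd
ddddAAddd
dddAddddd
dddAdAddd
ddddAvddd
gen 20: ddddddddd
ddddddddd
ddddAAddd
dddAddddd
dddAdAddd
ddddAd>dd
gen 21: ddddddvdd
ddddddddd
ddddAAddd
dddAddddd
dddAdAddd
ddddAdAdd
gen 22: ddddd<Add
ddddddddd
ddddAAddd
dddAddddd
dddAdAddd
ddddAdAdd
gen 23: dddddAAdd
ddddddddd
ddddAAddd
dddAddddd
dddAdAddd
ddddA^Add
gen 24: dddddAAdd
ddddddddd
ddddAAddd
dddAddddd
dddAdAddd
ddddAA>dd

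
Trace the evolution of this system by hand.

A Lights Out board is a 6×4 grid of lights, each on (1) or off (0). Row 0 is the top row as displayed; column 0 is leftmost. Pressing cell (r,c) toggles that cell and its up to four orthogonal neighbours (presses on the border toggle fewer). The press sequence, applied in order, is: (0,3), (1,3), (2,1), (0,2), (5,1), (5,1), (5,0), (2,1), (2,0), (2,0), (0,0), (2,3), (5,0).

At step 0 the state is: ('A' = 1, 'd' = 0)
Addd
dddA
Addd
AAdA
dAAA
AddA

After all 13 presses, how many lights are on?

11

step 0: Addd
dddA
Addd
AAdA
dAAA
AddA
step 1: AdAA
dddd
Addd
AAdA
dAAA
AddA
step 2: AdAd
ddAA
AddA
AAdA
dAAA
AddA
step 3: AdAd
dAAA
dAAA
AddA
dAAA
AddA
step 4: AAdA
dAdA
dAAA
AddA
dAAA
AddA
step 5: AAdA
dAdA
dAAA
AddA
ddAA
dAAA
step 6: AAdA
dAdA
dAAA
AddA
dAAA
AddA
step 7: AAdA
dAdA
dAAA
AddA
AAAA
dAdA
step 8: AAdA
dddA
AddA
AAdA
AAAA
dAdA
step 9: AAdA
AddA
dAdA
dAdA
AAAA
dAdA
step 10: AAdA
dddA
AddA
AAdA
AAAA
dAdA
step 11: dddA
AddA
AddA
AAdA
AAAA
dAdA
step 12: dddA
Addd
AdAd
AAdd
AAAA
dAdA
step 13: dddA
Addd
AdAd
AAdd
dAAA
AddA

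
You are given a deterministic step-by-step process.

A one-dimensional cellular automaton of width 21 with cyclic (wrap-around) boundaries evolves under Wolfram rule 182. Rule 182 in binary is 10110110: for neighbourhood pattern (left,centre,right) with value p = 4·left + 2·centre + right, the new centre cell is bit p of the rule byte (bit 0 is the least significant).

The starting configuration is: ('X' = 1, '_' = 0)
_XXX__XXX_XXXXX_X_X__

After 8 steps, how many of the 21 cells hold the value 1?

15

[0] _XXX__XXX_XXXXX_X_X__
[1] X_X_XX_X_X_XXX_XXXXX_
[2] XXXX__XXXXX_X_X_XXX_X
[3] XXX_XX_XXX_XXXXX_X_X_
[4] _X_X__X_X_X_XXX_XXXXX
[5] XXXXXXXXXXXX_X_X_XXX_
[6] _XXXXXXXXXX_XXXXX_X_X
[7] X_XXXXXXXX_X_XXX_XXXX
[8] _X_XXXXXX_XXX_X_X_XXX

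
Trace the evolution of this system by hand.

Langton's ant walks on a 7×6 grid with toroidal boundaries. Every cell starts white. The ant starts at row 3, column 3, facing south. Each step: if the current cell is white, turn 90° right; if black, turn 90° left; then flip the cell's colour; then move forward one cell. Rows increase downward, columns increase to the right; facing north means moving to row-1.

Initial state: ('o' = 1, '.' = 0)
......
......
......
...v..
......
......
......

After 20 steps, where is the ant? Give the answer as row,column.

step 0: ......
......
......
...v..
......
......
......
step 1: ......
......
......
..<o..
......
......
......
step 2: ......
......
..^...
..oo..
......
......
......
step 3: ......
......
..o>..
..oo..
......
......
......
step 4: ......
......
..oo..
..ov..
......
......
......
step 5: ......
......
..oo..
..o.>.
......
......
......
step 6: ......
......
..oo..
..o.o.
....v.
......
......
step 7: ......
......
..oo..
..o.o.
...<o.
......
......
step 8: ......
......
..oo..
..o^o.
...oo.
......
......
step 9: ......
......
..oo..
..oo>.
...oo.
......
......
step 10: ......
......
..oo^.
..oo..
...oo.
......
......
step 11: ......
......
..ooo>
..oo..
...oo.
......
......
step 12: ......
......
..oooo
..oo.v
...oo.
......
......
step 13: ......
......
..oooo
..oo<o
...oo.
......
......
step 14: ......
......
..oo^o
..oooo
...oo.
......
......
step 15: ......
......
..o<.o
..oooo
...oo.
......
......
step 16: ......
......
..o..o
..ovoo
...oo.
......
......
step 17: ......
......
..o..o
..o.>o
...oo.
......
......
step 18: ......
......
..o.^o
..o..o
...oo.
......
......
step 19: ......
......
..o.o>
..o..o
...oo.
......
......
step 20: ......
.....^
..o.o.
..o..o
...oo.
......
......

1,5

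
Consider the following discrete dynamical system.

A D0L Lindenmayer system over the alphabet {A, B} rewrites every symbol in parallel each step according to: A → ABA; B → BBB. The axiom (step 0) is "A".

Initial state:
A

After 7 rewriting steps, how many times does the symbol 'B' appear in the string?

2059

k=0  A
k=1  ABA
k=2  ABABBBABA
k=3  ABABBBABABBBBBBBBBABABBBABA
k=4  ABABBBABABBBBBBBBBABABBBABABBBBBBBBBBBBBBBBBBBBBBBBBBBABABBBABABBBBBBBBBABABBBABA
k=5  ABABBBABABBBBBBBBBABABBBABABBBBBBBBBBBBBBBBBBBBBBBBBBBABAB…BABABBBBBBBBBBBBBBBBBBBBBBBBBBBABABBBABABBBBBBBBBABABBBABA  (len 243)
k=6  ABABBBABABBBBBBBBBABABBBABABBBBBBBBBBBBBBBBBBBBBBBBBBBABAB…BABABBBBBBBBBBBBBBBBBBBBBBBBBBBABABBBABABBBBBBBBBABABBBABA  (len 729)
k=7  ABABBBABABBBBBBBBBABABBBABABBBBBBBBBBBBBBBBBBBBBBBBBBBABAB…BABABBBBBBBBBBBBBBBBBBBBBBBBBBBABABBBABABBBBBBBBBABABBBABA  (len 2187)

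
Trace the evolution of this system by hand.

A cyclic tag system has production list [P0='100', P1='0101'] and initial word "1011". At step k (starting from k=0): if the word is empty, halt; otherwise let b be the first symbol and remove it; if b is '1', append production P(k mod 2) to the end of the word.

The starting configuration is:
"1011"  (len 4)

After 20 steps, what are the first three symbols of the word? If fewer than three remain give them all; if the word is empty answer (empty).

0) "1011"  (len 4)
1) "011100"  (len 6)
2) "11100"  (len 5)
3) "1100100"  (len 7)
4) "1001000101"  (len 10)
5) "001000101100"  (len 12)
6) "01000101100"  (len 11)
7) "1000101100"  (len 10)
8) "0001011000101"  (len 13)
9) "001011000101"  (len 12)
10) "01011000101"  (len 11)
11) "1011000101"  (len 10)
12) "0110001010101"  (len 13)
13) "110001010101"  (len 12)
14) "100010101010101"  (len 15)
15) "00010101010101100"  (len 17)
16) "0010101010101100"  (len 16)
17) "010101010101100"  (len 15)
18) "10101010101100"  (len 14)
19) "0101010101100100"  (len 16)
20) "101010101100100"  (len 15)

101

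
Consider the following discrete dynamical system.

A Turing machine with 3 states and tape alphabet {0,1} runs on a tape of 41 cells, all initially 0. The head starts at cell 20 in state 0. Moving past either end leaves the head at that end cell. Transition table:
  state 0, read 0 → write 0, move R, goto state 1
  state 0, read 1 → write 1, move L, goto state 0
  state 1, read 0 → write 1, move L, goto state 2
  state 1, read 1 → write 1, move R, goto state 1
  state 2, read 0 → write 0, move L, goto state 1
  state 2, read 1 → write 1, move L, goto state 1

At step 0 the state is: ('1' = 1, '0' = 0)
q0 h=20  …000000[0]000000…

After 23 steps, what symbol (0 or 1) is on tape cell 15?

t=0: q0 h=20  …000000[0]000000…
t=1: q1 h=21  …000000[0]000000…
t=2: q2 h=20  …000000[0]100000…
t=3: q1 h=19  …000000[0]010000…
t=4: q2 h=18  …000000[0]101000…
t=5: q1 h=17  …000000[0]010100…
t=6: q2 h=16  …000000[0]101010…
t=7: q1 h=15  …000000[0]010101…
t=8: q2 h=14  …000000[0]101010…
t=9: q1 h=13  …000000[0]010101…
t=10: q2 h=12  …000000[0]101010…
t=11: q1 h=11  …000000[0]010101…
t=12: q2 h=10  …000000[0]101010…
t=13: q1 h= 9  …000000[0]010101…
t=14: q2 h= 8  …000000[0]101010…
t=15: q1 h= 7  …000000[0]010101…
t=16: q2 h= 6  |000000[0]101010…
t=17: q1 h= 5  |00000[0]010101…
t=18: q2 h= 4  |0000[0]101010…
t=19: q1 h= 3  |000[0]010101…
t=20: q2 h= 2  |00[0]101010…
t=21: q1 h= 1  |0[0]010101…
t=22: q2 h= 0  |[0]101010…
t=23: q1 h= 0  |[0]101010…

1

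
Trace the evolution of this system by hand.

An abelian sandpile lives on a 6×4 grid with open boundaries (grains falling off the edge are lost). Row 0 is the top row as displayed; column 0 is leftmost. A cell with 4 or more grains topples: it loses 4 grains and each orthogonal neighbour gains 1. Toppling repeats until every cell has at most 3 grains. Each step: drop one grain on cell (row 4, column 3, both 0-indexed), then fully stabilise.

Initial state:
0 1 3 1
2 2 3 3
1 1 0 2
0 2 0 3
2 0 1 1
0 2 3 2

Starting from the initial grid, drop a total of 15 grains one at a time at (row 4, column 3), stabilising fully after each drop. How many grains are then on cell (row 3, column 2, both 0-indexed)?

2

k=0  0 1 3 1
2 2 3 3
1 1 0 2
0 2 0 3
2 0 1 1
0 2 3 2
k=1  0 1 3 1
2 2 3 3
1 1 0 2
0 2 0 3
2 0 1 2
0 2 3 2
k=2  0 1 3 1
2 2 3 3
1 1 0 2
0 2 0 3
2 0 1 3
0 2 3 2
k=3  0 1 3 1
2 2 3 3
1 1 0 3
0 2 1 0
2 0 2 1
0 2 3 3
k=4  0 1 3 1
2 2 3 3
1 1 0 3
0 2 1 0
2 0 2 2
0 2 3 3
k=5  0 1 3 1
2 2 3 3
1 1 0 3
0 2 1 0
2 0 2 3
0 2 3 3
k=6  0 1 3 1
2 2 3 3
1 1 0 3
0 2 2 1
2 1 0 2
0 3 1 1
k=7  0 1 3 1
2 2 3 3
1 1 0 3
0 2 2 1
2 1 0 3
0 3 1 1
k=8  0 1 3 1
2 2 3 3
1 1 0 3
0 2 2 2
2 1 1 0
0 3 1 2
k=9  0 1 3 1
2 2 3 3
1 1 0 3
0 2 2 2
2 1 1 1
0 3 1 2
k=10  0 1 3 1
2 2 3 3
1 1 0 3
0 2 2 2
2 1 1 2
0 3 1 2
k=11  0 1 3 1
2 2 3 3
1 1 0 3
0 2 2 2
2 1 1 3
0 3 1 2
k=12  0 1 3 1
2 2 3 3
1 1 0 3
0 2 2 3
2 1 2 0
0 3 1 3
k=13  0 1 3 1
2 2 3 3
1 1 0 3
0 2 2 3
2 1 2 1
0 3 1 3
k=14  0 1 3 1
2 2 3 3
1 1 0 3
0 2 2 3
2 1 2 2
0 3 1 3
k=15  0 1 3 1
2 2 3 3
1 1 0 3
0 2 2 3
2 1 2 3
0 3 1 3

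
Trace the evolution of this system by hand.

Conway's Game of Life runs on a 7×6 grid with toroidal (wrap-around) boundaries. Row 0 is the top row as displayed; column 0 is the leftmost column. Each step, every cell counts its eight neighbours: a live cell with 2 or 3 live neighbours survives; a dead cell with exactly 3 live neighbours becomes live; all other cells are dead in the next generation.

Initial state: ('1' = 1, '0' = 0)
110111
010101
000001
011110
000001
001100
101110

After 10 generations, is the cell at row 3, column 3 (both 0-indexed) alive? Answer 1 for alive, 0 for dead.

1

[0] 110111
010101
000001
011110
000001
001100
101110
[1] 000000
010100
010001
101111
010000
011001
100000
[2] 000000
101000
010001
001111
000000
011000
110000
[3] 100000
110000
010001
101111
010010
111000
111000
[4] 001001
010001
000100
001100
000010
000101
001001
[5] 011011
101010
000110
001110
001010
000101
101101
[6] 000000
101000
010000
001001
001001
110001
000000
[7] 000000
010000
111000
111000
001011
110001
100000
[8] 000000
111000
000000
000000
001110
010010
110001
[9] 001001
010000
010000
000100
001110
010010
110001
[10] 001001
111000
001000
000110
001010
010010
011011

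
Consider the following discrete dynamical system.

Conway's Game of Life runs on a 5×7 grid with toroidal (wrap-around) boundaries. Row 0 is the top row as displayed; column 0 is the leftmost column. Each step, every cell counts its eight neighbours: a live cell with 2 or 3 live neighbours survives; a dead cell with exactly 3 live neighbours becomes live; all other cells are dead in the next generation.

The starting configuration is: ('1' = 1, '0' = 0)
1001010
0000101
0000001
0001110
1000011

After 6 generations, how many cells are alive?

12

0) 1001010
0000101
0000001
0001110
1000011
1) 1000000
1000101
0001001
1000100
1001000
2) 1100000
1000011
0001101
1001101
1100001
3) 0000010
0100110
0001000
0111100
0010010
4) 0000011
0000110
0100010
0100100
0110010
5) 0000001
0000100
0000010
1100110
1110111
6) 0101101
0000010
0000011
0011000
0011100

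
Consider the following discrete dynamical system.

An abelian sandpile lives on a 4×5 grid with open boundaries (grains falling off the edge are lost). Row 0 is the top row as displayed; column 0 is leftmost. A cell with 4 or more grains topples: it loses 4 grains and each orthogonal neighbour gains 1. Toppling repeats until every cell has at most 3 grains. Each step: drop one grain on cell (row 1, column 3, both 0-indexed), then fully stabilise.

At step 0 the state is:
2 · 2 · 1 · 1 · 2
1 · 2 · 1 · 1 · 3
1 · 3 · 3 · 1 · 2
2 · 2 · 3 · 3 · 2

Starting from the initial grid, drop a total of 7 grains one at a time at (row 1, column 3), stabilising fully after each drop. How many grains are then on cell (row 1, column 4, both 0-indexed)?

1

gen 0: 2 · 2 · 1 · 1 · 2
1 · 2 · 1 · 1 · 3
1 · 3 · 3 · 1 · 2
2 · 2 · 3 · 3 · 2
gen 1: 2 · 2 · 1 · 1 · 2
1 · 2 · 1 · 2 · 3
1 · 3 · 3 · 1 · 2
2 · 2 · 3 · 3 · 2
gen 2: 2 · 2 · 1 · 1 · 2
1 · 2 · 1 · 3 · 3
1 · 3 · 3 · 1 · 2
2 · 2 · 3 · 3 · 2
gen 3: 2 · 2 · 1 · 2 · 3
1 · 2 · 2 · 1 · 0
1 · 3 · 3 · 2 · 3
2 · 2 · 3 · 3 · 2
gen 4: 2 · 2 · 1 · 2 · 3
1 · 2 · 2 · 2 · 0
1 · 3 · 3 · 2 · 3
2 · 2 · 3 · 3 · 2
gen 5: 2 · 2 · 1 · 2 · 3
1 · 2 · 2 · 3 · 0
1 · 3 · 3 · 2 · 3
2 · 2 · 3 · 3 · 2
gen 6: 2 · 2 · 1 · 3 · 3
1 · 2 · 3 · 0 · 1
1 · 3 · 3 · 3 · 3
2 · 2 · 3 · 3 · 2
gen 7: 2 · 2 · 1 · 3 · 3
1 · 2 · 3 · 1 · 1
1 · 3 · 3 · 3 · 3
2 · 2 · 3 · 3 · 2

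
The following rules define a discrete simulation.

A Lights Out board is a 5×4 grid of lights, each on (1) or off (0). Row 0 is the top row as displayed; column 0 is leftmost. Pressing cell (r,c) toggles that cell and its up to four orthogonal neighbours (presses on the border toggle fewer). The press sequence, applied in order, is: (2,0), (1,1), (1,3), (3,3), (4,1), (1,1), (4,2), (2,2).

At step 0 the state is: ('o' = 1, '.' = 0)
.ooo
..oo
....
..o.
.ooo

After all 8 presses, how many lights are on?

0) .ooo
..oo
....
..o.
.ooo
1) .ooo
o.oo
oo..
o.o.
.ooo
2) ..oo
.o.o
o...
o.o.
.ooo
3) ..o.
.oo.
o..o
o.o.
.ooo
4) ..o.
.oo.
o...
o..o
.oo.
5) ..o.
.oo.
o...
oo.o
o...
6) .oo.
o...
oo..
oo.o
o...
7) .oo.
o...
oo..
oooo
oooo
8) .oo.
o.o.
o.oo
oo.o
oooo

14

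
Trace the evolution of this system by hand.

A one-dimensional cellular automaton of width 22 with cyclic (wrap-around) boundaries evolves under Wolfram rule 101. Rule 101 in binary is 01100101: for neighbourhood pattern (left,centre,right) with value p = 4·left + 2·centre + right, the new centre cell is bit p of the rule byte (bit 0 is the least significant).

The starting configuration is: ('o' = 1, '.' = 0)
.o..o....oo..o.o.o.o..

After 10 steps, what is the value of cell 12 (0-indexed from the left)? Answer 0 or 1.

[0] .o..o....oo..o.o.o.o..
[1] .o..o.oo..o..ooooooo.o
[2] oo..oo.o..o........ooo
[3] .o...ooo..o.oooooo....
[4] .o.o...o..oo.....o.ooo
[5] oooo.o.o...o.ooo.oo..o
[6] ...ooooo.o.oo..oo.o...
[7] oo.....oooo.o...ooo.oo
[8] .o.ooo....ooo.o...oo..
[9] .oo..o.oo...ooo.o..o.o
[10] o.o..oo.o.o...ooo..ooo

0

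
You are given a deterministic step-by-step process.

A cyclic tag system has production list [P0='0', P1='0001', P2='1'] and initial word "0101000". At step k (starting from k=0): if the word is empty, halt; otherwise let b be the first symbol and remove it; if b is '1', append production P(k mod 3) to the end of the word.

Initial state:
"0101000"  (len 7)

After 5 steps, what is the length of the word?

7

step 0: "0101000"  (len 7)
step 1: "101000"  (len 6)
step 2: "010000001"  (len 9)
step 3: "10000001"  (len 8)
step 4: "00000010"  (len 8)
step 5: "0000010"  (len 7)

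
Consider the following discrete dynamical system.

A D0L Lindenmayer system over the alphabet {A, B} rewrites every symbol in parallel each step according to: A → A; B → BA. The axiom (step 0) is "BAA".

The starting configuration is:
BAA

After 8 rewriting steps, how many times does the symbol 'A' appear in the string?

10

t=0: BAA
t=1: BAAA
t=2: BAAAA
t=3: BAAAAA
t=4: BAAAAAA
t=5: BAAAAAAA
t=6: BAAAAAAAA
t=7: BAAAAAAAAA
t=8: BAAAAAAAAAA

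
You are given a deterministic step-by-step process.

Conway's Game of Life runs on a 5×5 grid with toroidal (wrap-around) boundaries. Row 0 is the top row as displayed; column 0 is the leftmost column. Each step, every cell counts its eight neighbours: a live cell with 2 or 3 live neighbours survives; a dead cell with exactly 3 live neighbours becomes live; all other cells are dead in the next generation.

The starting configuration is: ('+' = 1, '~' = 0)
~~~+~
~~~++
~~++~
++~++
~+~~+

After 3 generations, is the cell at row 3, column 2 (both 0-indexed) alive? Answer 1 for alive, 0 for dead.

1

t=0: ~~~+~
~~~++
~~++~
++~++
~+~~+
t=1: +~++~
~~~~+
~+~~~
~+~~~
~+~~~
t=2: +++++
+++++
+~~~~
+++~~
++~~~
t=3: ~~~~~
~~~~~
~~~~~
~~+~+
~~~~~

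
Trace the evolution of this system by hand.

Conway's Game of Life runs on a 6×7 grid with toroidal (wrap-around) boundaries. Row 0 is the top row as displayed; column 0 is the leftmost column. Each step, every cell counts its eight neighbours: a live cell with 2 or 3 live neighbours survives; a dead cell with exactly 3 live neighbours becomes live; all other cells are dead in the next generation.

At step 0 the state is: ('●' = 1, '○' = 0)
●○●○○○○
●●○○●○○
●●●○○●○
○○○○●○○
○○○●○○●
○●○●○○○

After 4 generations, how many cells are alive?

4

gen 0: ●○●○○○○
●●○○●○○
●●●○○●○
○○○○●○○
○○○●○○●
○●○●○○○
gen 1: ●○●●○○○
○○○●○○○
●○●●●●●
●●●●●●●
○○●●●○○
●●○●○○○
gen 2: ●○○●●○○
●○○○○●○
○○○○○○○
○○○○○○○
○○○○○○○
●○○○○○○
gen 3: ●●○○●○○
○○○○●○●
○○○○○○○
○○○○○○○
○○○○○○○
○○○○○○○
gen 4: ●○○○○●○
●○○○○●○
○○○○○○○
○○○○○○○
○○○○○○○
○○○○○○○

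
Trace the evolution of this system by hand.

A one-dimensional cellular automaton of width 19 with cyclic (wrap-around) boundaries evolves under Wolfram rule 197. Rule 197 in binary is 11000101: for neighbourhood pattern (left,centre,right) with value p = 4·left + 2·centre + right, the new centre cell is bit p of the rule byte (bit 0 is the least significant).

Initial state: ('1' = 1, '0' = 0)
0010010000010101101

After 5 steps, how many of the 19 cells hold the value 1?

0) 0010010000010101101
1) 0010010111010100101
2) 0010010011010100101
3) 0010010001010100101
4) 0010010101010100101
5) 0010010101010100101

8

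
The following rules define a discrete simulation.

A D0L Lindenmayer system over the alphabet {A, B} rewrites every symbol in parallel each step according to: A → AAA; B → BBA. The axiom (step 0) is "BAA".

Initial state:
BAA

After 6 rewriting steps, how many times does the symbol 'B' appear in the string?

64

k=0  BAA
k=1  BBAAAAAAA
k=2  BBABBAAAAAAAAAAAAAAAAAAAAAA
k=3  BBABBAAAABBABBAAAAAAAAAAAAAAAAAAAAAAAAAAAAAAAAAAAAAAAAAAAAAAAAAAAAAAAAAAAAAAAAAAA
k=4  BBABBAAAABBABBAAAAAAAAAAAAABBABBAAAABBABBAAAAAAAAAAAAAAAAA…AAAAAAAAAAAAAAAAAAAAAAAAAAAAAAAAAAAAAAAAAAAAAAAAAAAAAAAAAA  (len 243)
k=5  BBABBAAAABBABBAAAAAAAAAAAAABBABBAAAABBABBAAAAAAAAAAAAAAAAA…AAAAAAAAAAAAAAAAAAAAAAAAAAAAAAAAAAAAAAAAAAAAAAAAAAAAAAAAAA  (len 729)
k=6  BBABBAAAABBABBAAAAAAAAAAAAABBABBAAAABBABBAAAAAAAAAAAAAAAAA…AAAAAAAAAAAAAAAAAAAAAAAAAAAAAAAAAAAAAAAAAAAAAAAAAAAAAAAAAA  (len 2187)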